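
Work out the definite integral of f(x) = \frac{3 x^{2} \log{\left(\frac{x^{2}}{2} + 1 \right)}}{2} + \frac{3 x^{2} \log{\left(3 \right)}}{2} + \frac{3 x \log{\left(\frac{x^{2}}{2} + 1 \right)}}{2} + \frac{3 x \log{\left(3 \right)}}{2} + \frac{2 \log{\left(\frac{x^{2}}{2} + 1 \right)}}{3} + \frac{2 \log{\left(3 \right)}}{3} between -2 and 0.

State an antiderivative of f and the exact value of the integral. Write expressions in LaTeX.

The integrand splits into summands that can be handled one at a time.
F(x) = \frac{x^{3} \log{\left(\frac{x^{2}}{2} + 1 \right)}}{2} - \frac{x^{3}}{3} + \frac{x^{3} \log{\left(3 \right)}}{2} + \frac{3 x^{2} \log{\left(\frac{x^{2}}{2} + 1 \right)}}{4} - \frac{3 x^{2}}{4} + \frac{3 x^{2} \log{\left(3 \right)}}{4} + \frac{2 x \log{\left(\frac{x^{2}}{2} + 1 \right)}}{3} + \frac{2 x}{3} + \frac{2 x \log{\left(3 \right)}}{3} + \frac{3 \log{\left(x^{2} + 2 \right)}}{2} - \frac{2 \sqrt{2} \operatorname{atan}{\left(\frac{\sqrt{2} x}{2} \right)}}{3} is an antiderivative of f.
Check: d/dx[\frac{x^{3} \log{\left(\frac{x^{2}}{2} + 1 \right)}}{2} - \frac{x^{3}}{3} + \frac{x^{3} \log{\left(3 \right)}}{2} + \frac{3 x^{2} \log{\left(\frac{x^{2}}{2} + 1 \right)}}{4} - \frac{3 x^{2}}{4} + \frac{3 x^{2} \log{\left(3 \right)}}{4} + \frac{2 x \log{\left(\frac{x^{2}}{2} + 1 \right)}}{3} + \frac{2 x}{3} + \frac{2 x \log{\left(3 \right)}}{3} + \frac{3 \log{\left(x^{2} + 2 \right)}}{2} - \frac{2 \sqrt{2} \operatorname{atan}{\left(\frac{\sqrt{2} x}{2} \right)}}{3}] = \frac{3 x^{2} \log{\left(\frac{x^{2}}{2} + 1 \right)}}{2} + \frac{3 x^{2} \log{\left(3 \right)}}{2} + \frac{3 x \log{\left(\frac{x^{2}}{2} + 1 \right)}}{2} + \frac{3 x \log{\left(3 \right)}}{2} + \frac{2 \log{\left(\frac{x^{2}}{2} + 1 \right)}}{3} + \frac{2 \log{\left(3 \right)}}{3} = f(x).
F(0) = \frac{3 \log{\left(2 \right)}}{2}; F(-2) = - \frac{14 \log{\left(3 \right)}}{3} - \frac{5}{3} + \frac{2 \sqrt{2} \operatorname{atan}{\left(\sqrt{2} \right)}}{3} + \frac{3 \log{\left(6 \right)}}{2}.
Integral = F(0) - F(-2) = - \frac{3 \log{\left(6 \right)}}{2} - \frac{2 \sqrt{2} \operatorname{atan}{\left(\sqrt{2} \right)}}{3} + \frac{3 \log{\left(2 \right)}}{2} + \frac{5}{3} + \frac{7 \log{\left(9 \right)}}{3}.

Antiderivative: F(x) = \frac{x^{3} \log{\left(\frac{x^{2}}{2} + 1 \right)}}{2} - \frac{x^{3}}{3} + \frac{x^{3} \log{\left(3 \right)}}{2} + \frac{3 x^{2} \log{\left(\frac{x^{2}}{2} + 1 \right)}}{4} - \frac{3 x^{2}}{4} + \frac{3 x^{2} \log{\left(3 \right)}}{4} + \frac{2 x \log{\left(\frac{x^{2}}{2} + 1 \right)}}{3} + \frac{2 x}{3} + \frac{2 x \log{\left(3 \right)}}{3} + \frac{3 \log{\left(x^{2} + 2 \right)}}{2} - \frac{2 \sqrt{2} \operatorname{atan}{\left(\frac{\sqrt{2} x}{2} \right)}}{3}; value = - \frac{3 \log{\left(6 \right)}}{2} - \frac{2 \sqrt{2} \operatorname{atan}{\left(\sqrt{2} \right)}}{3} + \frac{3 \log{\left(2 \right)}}{2} + \frac{5}{3} + \frac{7 \log{\left(9 \right)}}{3}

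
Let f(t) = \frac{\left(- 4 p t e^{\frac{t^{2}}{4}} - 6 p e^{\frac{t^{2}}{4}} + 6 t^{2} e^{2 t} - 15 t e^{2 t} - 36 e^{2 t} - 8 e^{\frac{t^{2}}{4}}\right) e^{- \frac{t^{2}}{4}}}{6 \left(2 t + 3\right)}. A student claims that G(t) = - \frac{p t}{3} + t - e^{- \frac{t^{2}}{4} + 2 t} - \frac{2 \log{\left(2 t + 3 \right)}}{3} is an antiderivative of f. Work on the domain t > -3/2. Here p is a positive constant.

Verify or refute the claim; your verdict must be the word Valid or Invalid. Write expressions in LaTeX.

d/dt[G] = \frac{- 4 p t - 6 p + 6 t^{2} e^{2 t} e^{- \frac{t^{2}}{4}} - 15 t e^{2 t} e^{- \frac{t^{2}}{4}} + 12 t - 36 e^{2 t} e^{- \frac{t^{2}}{4}} + 10}{12 t + 18}
d/dt[G] - f(t) = 1 != 0.

Invalid: d/dt[G] - f = 1, which is not 0.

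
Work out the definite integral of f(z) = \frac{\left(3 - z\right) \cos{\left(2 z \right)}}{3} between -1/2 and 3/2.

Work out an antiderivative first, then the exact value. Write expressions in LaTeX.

Check any antiderivative F(z) by computing F'(z) and comparing it with f(z).
F(z) = - \frac{z \sin{\left(2 z \right)}}{6} + \frac{\sin{\left(2 z \right)}}{2} - \frac{\cos{\left(2 z \right)}}{12} is an antiderivative of f.
Check: d/dz[- \frac{z \sin{\left(2 z \right)}}{6} + \frac{\sin{\left(2 z \right)}}{2} - \frac{\cos{\left(2 z \right)}}{12}] = - \frac{z \cos{\left(2 z \right)}}{3} + \cos{\left(2 z \right)}, which equals f(z).
F(3/2) = \frac{\sin{\left(3 \right)}}{4} - \frac{\cos{\left(3 \right)}}{12}; F(-1/2) = - \frac{7 \sin{\left(1 \right)}}{12} - \frac{\cos{\left(1 \right)}}{12}.
Integral = F(3/2) - F(-1/2) = \frac{\sin{\left(3 \right)}}{4} + \frac{\cos{\left(1 \right)}}{12} - \frac{\cos{\left(3 \right)}}{12} + \frac{7 \sin{\left(1 \right)}}{12}.

Antiderivative: F(z) = - \frac{z \sin{\left(2 z \right)}}{6} + \frac{\sin{\left(2 z \right)}}{2} - \frac{\cos{\left(2 z \right)}}{12}; value = \frac{\sin{\left(3 \right)}}{4} + \frac{\cos{\left(1 \right)}}{12} - \frac{\cos{\left(3 \right)}}{12} + \frac{7 \sin{\left(1 \right)}}{12}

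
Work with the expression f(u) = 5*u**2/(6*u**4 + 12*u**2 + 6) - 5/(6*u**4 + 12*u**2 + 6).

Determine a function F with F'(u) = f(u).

An antiderivative is F(u) = -5*u/(6*(u**2 + 1)).

f has the shape v'r + vr' for v = -5*u/3 and r = 1/(2*u**2 + 2) — it is the derivative of the product v*r.
Check: d/du[-5*u/(6*(u**2 + 1))] = (5*u**2 - 5)/(6*u**4 + 12*u**2 + 6), which equals f(u).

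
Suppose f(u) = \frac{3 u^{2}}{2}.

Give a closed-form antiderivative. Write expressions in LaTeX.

An antiderivative is F(u) = \frac{u^{3}}{2}.

For F(u) to be correct the identity F'(u) - f(u) = 0 must hold.
Check: d/du[\frac{u^{3}}{2}] = \frac{3 u^{2}}{2} = f(u).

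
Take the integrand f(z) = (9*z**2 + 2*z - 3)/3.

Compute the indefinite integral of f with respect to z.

Differentiate the proposed F(z) back; it has to land on f(z) exactly.
Check: d/dz[z**3 + z**2/3 - z] = 3*z**2 + 2*z/3 - 1, which equals f(z).

F(z) = z**3 + z**2/3 - z + C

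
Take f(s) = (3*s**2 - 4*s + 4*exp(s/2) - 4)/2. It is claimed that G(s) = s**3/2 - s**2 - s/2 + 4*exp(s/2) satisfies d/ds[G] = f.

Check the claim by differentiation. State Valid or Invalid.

d/ds[G] = 3*s**2/2 - 2*s + 2*exp(s/2) - 1/2
d/ds[G] - f(s) = 3/2 != 0.

Invalid: d/ds[G] - f = 3/2, which is not 0.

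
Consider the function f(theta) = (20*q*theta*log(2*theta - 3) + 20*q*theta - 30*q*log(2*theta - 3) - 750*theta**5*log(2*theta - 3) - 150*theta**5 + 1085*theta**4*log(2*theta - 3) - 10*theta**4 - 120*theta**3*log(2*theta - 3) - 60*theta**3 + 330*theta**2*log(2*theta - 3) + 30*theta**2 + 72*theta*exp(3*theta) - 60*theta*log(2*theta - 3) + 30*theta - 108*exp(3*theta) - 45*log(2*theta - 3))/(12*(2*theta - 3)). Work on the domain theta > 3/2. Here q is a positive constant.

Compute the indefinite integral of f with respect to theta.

A first test for any F(theta): its theta-derivative must equal f(theta) identically.
Check: d/dtheta[5*(2*q*theta/3 - 5*theta**5 - theta**4/3 - 2*theta**3 + theta**2 + theta)*log(2*theta - 3)/4 + exp(3*theta)] = (20*q*theta*log(2*theta - 3) + 20*q*theta - 30*q*log(2*theta - 3) - 750*theta**5*log(2*theta - 3) - 150*theta**5 + 1085*theta**4*log(2*theta - 3) - 10*theta**4 - 120*theta**3*log(2*theta - 3) - 60*theta**3 + 330*theta**2*log(2*theta - 3) + 30*theta**2 + 72*theta*exp(3*theta) - 60*theta*log(2*theta - 3) + 30*theta - 108*exp(3*theta) - 45*log(2*theta - 3))/(24*theta - 36), which equals f(theta).

F(theta) = 5*(2*q*theta/3 - 5*theta**5 - theta**4/3 - 2*theta**3 + theta**2 + theta)*log(2*theta - 3)/4 + exp(3*theta) + C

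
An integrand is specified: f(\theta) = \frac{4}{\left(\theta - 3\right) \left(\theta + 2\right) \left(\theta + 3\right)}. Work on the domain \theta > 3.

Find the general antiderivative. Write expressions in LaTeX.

Factor the denominator (\left(\theta - 3\right) \left(\theta + 2\right) \left(\theta + 3\right)) and decompose: f = \frac{2}{3 \left(\theta + 3\right)} - \frac{4}{5 \left(\theta + 2\right)} + \frac{2}{15 \left(\theta - 3\right)}; each piece integrates to a log, atan, or power term.
Check: d/d\theta[\frac{2 \log{\left(\theta - 3 \right)}}{15} - \frac{4 \log{\left(\theta + 2 \right)}}{5} + \frac{2 \log{\left(\theta + 3 \right)}}{3}] = \frac{4}{\theta^{3} + 2 \theta^{2} - 9 \theta - 18}, which equals f(\theta).

F(\theta) = \frac{2 \log{\left(\theta - 3 \right)}}{15} - \frac{4 \log{\left(\theta + 2 \right)}}{5} + \frac{2 \log{\left(\theta + 3 \right)}}{3} + C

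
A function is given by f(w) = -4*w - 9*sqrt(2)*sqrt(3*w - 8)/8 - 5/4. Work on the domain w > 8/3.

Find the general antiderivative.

F(w) = -(24*w**2 + 9*sqrt(2)*w*sqrt(3*w - 8) + 15*w - 24*sqrt(2)*sqrt(3*w - 8) - 8)/12 + C

The integrand splits into summands that can be handled one at a time.
Check: d/dw[-(24*w**2 + 9*sqrt(2)*w*sqrt(3*w - 8) + 15*w - 24*sqrt(2)*sqrt(3*w - 8) - 8)/12] = (-32*w*sqrt(3*w - 8) - 27*sqrt(2)*w - 10*sqrt(3*w - 8) + 72*sqrt(2))/(8*sqrt(3*w - 8)), which equals f(w).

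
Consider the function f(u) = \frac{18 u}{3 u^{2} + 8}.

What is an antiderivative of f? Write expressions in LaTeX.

An antiderivative is F(u) = 3 \log{\left(\frac{3 u^{2}}{2} + 4 \right)}.

The substitution w = \frac{3 u^{2}}{2} + 4 works: f is exactly (dF/dw)*(dw/du) for that inner function.
Check: d/du[3 \log{\left(\frac{3 u^{2}}{2} + 4 \right)}] = \frac{18 u}{3 u^{2} + 8} = f(u).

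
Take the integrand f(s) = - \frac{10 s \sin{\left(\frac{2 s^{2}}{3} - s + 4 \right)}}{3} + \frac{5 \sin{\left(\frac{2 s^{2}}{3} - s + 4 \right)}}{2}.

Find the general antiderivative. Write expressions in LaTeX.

f matches the chain-rule pattern g'(h)*h' with inner function h(s) = \frac{2 s^{2}}{3} - s + 4; substituting u = h(s) collapses the integral.
Check: d/ds[\frac{5 \cos{\left(\frac{2 s^{2}}{3} - s + 4 \right)}}{2}] = - \frac{10 s \sin{\left(\frac{2 s^{2}}{3} - s + 4 \right)}}{3} + \frac{5 \sin{\left(\frac{2 s^{2}}{3} - s + 4 \right)}}{2} = f(s).

F(s) = \frac{5 \cos{\left(\frac{2 s^{2}}{3} - s + 4 \right)}}{2} + C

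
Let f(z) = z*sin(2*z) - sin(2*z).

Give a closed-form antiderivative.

An antiderivative is F(z) = -z*cos(2*z)/2 + sin(2*z)/4 + cos(2*z)/2.

Integrate term by term and add the pieces.
Check: d/dz[-z*cos(2*z)/2 + sin(2*z)/4 + cos(2*z)/2] = z*sin(2*z) - sin(2*z) = f(z).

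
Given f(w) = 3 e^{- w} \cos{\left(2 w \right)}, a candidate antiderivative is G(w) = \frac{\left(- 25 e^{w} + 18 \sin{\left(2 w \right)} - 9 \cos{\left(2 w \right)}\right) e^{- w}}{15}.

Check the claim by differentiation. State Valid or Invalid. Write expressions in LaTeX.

Valid: G'(w) = f(w).

d/dw[G] = 3 e^{- w} \cos{\left(2 w \right)}
This equals f(w) exactly, so the claim holds.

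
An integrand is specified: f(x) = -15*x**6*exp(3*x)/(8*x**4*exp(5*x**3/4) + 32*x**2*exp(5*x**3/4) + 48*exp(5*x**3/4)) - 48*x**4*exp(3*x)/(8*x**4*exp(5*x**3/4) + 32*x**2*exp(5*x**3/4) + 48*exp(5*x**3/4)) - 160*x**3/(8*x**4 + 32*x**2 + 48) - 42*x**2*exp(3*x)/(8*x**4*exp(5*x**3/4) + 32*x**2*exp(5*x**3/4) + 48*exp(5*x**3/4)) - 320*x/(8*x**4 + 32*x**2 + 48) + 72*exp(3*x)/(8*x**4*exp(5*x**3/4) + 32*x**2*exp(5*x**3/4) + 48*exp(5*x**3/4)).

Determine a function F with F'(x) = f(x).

Integrate term by term and add the pieces.
Check: d/dx[exp(3*x)*exp(-5*x**3/4)/2 - 5*log(x**4/2 + 2*x**2 + 3)] = (-15*x**6*exp(3*x) - 48*x**4*exp(3*x) - 160*x**3*exp(5*x**3/4) - 42*x**2*exp(3*x) - 320*x*exp(5*x**3/4) + 72*exp(3*x))/(8*x**4*exp(5*x**3/4) + 32*x**2*exp(5*x**3/4) + 48*exp(5*x**3/4)), which equals f(x).

An antiderivative is F(x) = exp(3*x)*exp(-5*x**3/4)/2 - 5*log(x**4/2 + 2*x**2 + 3).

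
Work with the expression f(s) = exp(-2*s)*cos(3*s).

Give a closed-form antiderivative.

Recover f(s) by differentiating a candidate F(s); any mismatch rules it out.
Check: d/ds[(3*sin(3*s) - 2*cos(3*s))*exp(-2*s)/13] = exp(-2*s)*cos(3*s) = f(s).

An antiderivative is F(s) = (3*sin(3*s) - 2*cos(3*s))*exp(-2*s)/13.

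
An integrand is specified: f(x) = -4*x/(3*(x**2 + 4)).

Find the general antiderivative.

The substitution u = x**2 + 4 works: f is exactly (dF/du)*(du/dx) for that inner function.
Check: d/dx[-2*log(x**2 + 4)/3] = -4*x/(3*x**2 + 12), which equals f(x).

F(x) = -2*log(x**2 + 4)/3 + C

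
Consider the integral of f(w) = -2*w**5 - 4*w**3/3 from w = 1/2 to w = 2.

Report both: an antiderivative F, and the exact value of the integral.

The integrand splits into summands that can be handled one at a time.
F(w) = -w**4*(w**2 + 1)/3 is an antiderivative of f.
Check: d/dw[-w**4*(w**2 + 1)/3] = -2*w**5 - 4*w**3/3 = f(w).
F(2) = -80/3; F(1/2) = -5/192.
Integral = F(2) - F(1/2) = -1705/64.

Antiderivative: F(w) = -w**4*(w**2 + 1)/3; value = -1705/64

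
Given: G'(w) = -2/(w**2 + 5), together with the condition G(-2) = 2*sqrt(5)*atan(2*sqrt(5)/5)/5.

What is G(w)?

G(w) = -2*sqrt(5)*atan(sqrt(5)*w/5)/5

The proposed G(w) is checked by its d/dw: the result must match the given G'(w).
A general antiderivative is -2*sqrt(5)*atan(sqrt(5)*w/5)/5 + C.
The condition gives C = 2*sqrt(5)*atan(2*sqrt(5)/5)/5 - (2*sqrt(5)*atan(2*sqrt(5)/5)/5) = 0.
So G(w) = -2*sqrt(5)*atan(sqrt(5)*w/5)/5.
Check: d/dw[-2*sqrt(5)*atan(sqrt(5)*w/5)/5] = -2/(w**2 + 5) = G'(w).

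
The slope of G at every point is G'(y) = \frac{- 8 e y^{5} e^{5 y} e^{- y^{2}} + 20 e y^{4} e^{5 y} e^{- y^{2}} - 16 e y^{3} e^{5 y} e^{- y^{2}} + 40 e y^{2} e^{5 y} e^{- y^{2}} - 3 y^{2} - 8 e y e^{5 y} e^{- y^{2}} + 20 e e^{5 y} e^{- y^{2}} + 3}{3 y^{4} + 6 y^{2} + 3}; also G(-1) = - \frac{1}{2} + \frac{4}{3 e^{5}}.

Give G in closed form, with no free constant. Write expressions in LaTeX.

G(y) = \frac{y}{y^{2} + 1} + \frac{4 e^{- y^{2} + 5 y + 1}}{3}

The proposed G(y) is checked by its d/dy: the result must match the given G'(y).
A general antiderivative is \frac{y}{y^{2} + 1} + \frac{4 e^{- y^{2} + 5 y + 1}}{3} + C.
The condition gives C = - \frac{1}{2} + \frac{4}{3 e^{5}} - (- \frac{1}{2} + \frac{4}{3 e^{5}}) = 0.
So G(y) = \frac{y}{y^{2} + 1} + \frac{4 e^{- y^{2} + 5 y + 1}}{3}.
Check: d/dy[\frac{y}{y^{2} + 1} + \frac{4 e^{- y^{2} + 5 y + 1}}{3}] = \frac{- 8 e y^{5} e^{5 y} e^{- y^{2}} + 20 e y^{4} e^{5 y} e^{- y^{2}} - 16 e y^{3} e^{5 y} e^{- y^{2}} + 40 e y^{2} e^{5 y} e^{- y^{2}} - 3 y^{2} - 8 e y e^{5 y} e^{- y^{2}} + 20 e e^{5 y} e^{- y^{2}} + 3}{3 y^{4} + 6 y^{2} + 3} = G'(y).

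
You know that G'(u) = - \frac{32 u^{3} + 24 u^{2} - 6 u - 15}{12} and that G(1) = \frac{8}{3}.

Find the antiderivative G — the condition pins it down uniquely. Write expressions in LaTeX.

Check a candidate G(u) by differentiating: d/du[G] must match the given G'(u).
A general antiderivative is - \frac{2 u^{4}}{3} - \frac{2 u^{3}}{3} + \frac{u^{2}}{4} + \frac{5 u}{4} + 2 + C.
The condition gives C = \frac{8}{3} - (\frac{13}{6}) = \frac{1}{2}.
So G(u) = \frac{- 8 u^{4} - 8 u^{3} + 3 u^{2} + 15 u + 30}{12}.
Check: d/du[\frac{- 8 u^{4} - 8 u^{3} + 3 u^{2} + 15 u + 30}{12}] = - \frac{8 u^{3}}{3} - 2 u^{2} + \frac{u}{2} + \frac{5}{4}, which equals G'(u).

G(u) = \frac{- 8 u^{4} - 8 u^{3} + 3 u^{2} + 15 u + 30}{12}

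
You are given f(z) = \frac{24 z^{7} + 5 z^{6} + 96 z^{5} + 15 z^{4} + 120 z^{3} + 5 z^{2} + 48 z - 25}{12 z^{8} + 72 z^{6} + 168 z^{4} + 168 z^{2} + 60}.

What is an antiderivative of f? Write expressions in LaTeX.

A candidate is checked by its d/dz: the result must match f(z).
Check: d/dz[- \frac{5 z}{4 \left(3 z^{2} + 3\right)} + \frac{\log{\left(\frac{z^{4}}{2} + 2 z^{2} + \frac{5}{2} \right)}}{2}] = \frac{24 z^{7} + 5 z^{6} + 96 z^{5} + 15 z^{4} + 120 z^{3} + 5 z^{2} + 48 z - 25}{12 z^{8} + 72 z^{6} + 168 z^{4} + 168 z^{2} + 60} = f(z).

An antiderivative is F(z) = - \frac{5 z}{4 \left(3 z^{2} + 3\right)} + \frac{\log{\left(\frac{z^{4}}{2} + 2 z^{2} + \frac{5}{2} \right)}}{2}.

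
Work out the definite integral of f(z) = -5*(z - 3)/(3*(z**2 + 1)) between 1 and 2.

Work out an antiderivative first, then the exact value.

Differentiate the proposed F(z) back; it has to land on f(z) exactly.
F(z) = -5*log(z**2 + 1)/6 + 5*atan(z) is an antiderivative of f.
Check: d/dz[-5*log(z**2 + 1)/6 + 5*atan(z)] = (15 - 5*z)/(3*z**2 + 3), which equals f(z).
F(2) = -5*log(5)/6 + 5*atan(2); F(1) = -5*log(2)/6 + 5*pi/4.
Integral = F(2) - F(1) = -5*pi/4 - 5*log(5)/6 + 5*log(2)/6 + 5*atan(2).

Antiderivative: F(z) = -5*log(z**2 + 1)/6 + 5*atan(z); value = -5*pi/4 - 5*log(5)/6 + 5*log(2)/6 + 5*atan(2)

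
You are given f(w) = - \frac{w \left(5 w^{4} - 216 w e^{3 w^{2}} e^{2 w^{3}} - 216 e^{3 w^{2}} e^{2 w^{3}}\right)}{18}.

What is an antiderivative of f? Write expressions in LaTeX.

An antiderivative is F(w) = - \frac{5 w^{6}}{108} + 2 e^{3 w^{2}} e^{2 w^{3}}.

For F(w) to be correct the identity F'(w) - f(w) = 0 must hold.
Check: d/dw[- \frac{5 w^{6}}{108} + 2 e^{3 w^{2}} e^{2 w^{3}}] = - \frac{5 w^{5}}{18} + 12 w^{2} e^{3 w^{2}} e^{2 w^{3}} + 12 w e^{3 w^{2}} e^{2 w^{3}}, which equals f(w).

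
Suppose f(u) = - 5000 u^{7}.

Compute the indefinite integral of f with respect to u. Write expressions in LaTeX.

An antiderivative F(u) passes only if d/du[F] lands on f(u) exactly.
Check: d/du[- 625 u^{8}] = - 5000 u^{7} = f(u).

F(u) = - 625 u^{8} + C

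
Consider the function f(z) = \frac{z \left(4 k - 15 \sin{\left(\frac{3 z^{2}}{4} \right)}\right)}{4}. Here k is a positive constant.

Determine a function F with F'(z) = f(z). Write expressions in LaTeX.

An antiderivative is F(z) = \frac{k z^{2} + 5 \cos{\left(\frac{3 z^{2}}{4} \right)}}{2}.

A first test for any F(z): its z-derivative must equal f(z) identically.
Check: d/dz[\frac{k z^{2} + 5 \cos{\left(\frac{3 z^{2}}{4} \right)}}{2}] = k z - \frac{15 z \sin{\left(\frac{3 z^{2}}{4} \right)}}{4}, which equals f(z).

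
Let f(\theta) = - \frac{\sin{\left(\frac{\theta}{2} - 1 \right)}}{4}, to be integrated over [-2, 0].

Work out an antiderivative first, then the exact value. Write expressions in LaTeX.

Antiderivative: F(\theta) = \frac{\cos{\left(\frac{\theta}{2} - 1 \right)}}{2}; value = - \frac{\cos{\left(2 \right)}}{2} + \frac{\cos{\left(1 \right)}}{2}

Whatever form F(\theta) takes, F'(\theta) = f(\theta) is non-negotiable.
F(\theta) = \frac{\cos{\left(\frac{\theta}{2} - 1 \right)}}{2} is an antiderivative of f.
Check: d/d\theta[\frac{\cos{\left(\frac{\theta}{2} - 1 \right)}}{2}] = - \frac{\sin{\left(\frac{\theta}{2} - 1 \right)}}{4} = f(\theta).
F(0) = \frac{\cos{\left(1 \right)}}{2}; F(-2) = \frac{\cos{\left(2 \right)}}{2}.
Integral = F(0) - F(-2) = - \frac{\cos{\left(2 \right)}}{2} + \frac{\cos{\left(1 \right)}}{2}.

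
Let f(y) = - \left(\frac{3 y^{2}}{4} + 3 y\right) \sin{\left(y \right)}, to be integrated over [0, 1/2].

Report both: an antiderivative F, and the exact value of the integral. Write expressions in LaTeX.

Antiderivative: F(y) = \frac{3 y^{2} \cos{\left(y \right)}}{4} - \frac{3 y \sin{\left(y \right)}}{2} + 3 y \cos{\left(y \right)} - 3 \sin{\left(y \right)} - \frac{3 \cos{\left(y \right)}}{2}; value = - \frac{15 \sin{\left(\frac{1}{2} \right)}}{4} + \frac{3 \cos{\left(\frac{1}{2} \right)}}{16} + \frac{3}{2}

Differentiate the proposed F(y) back; it has to land on f(y) exactly.
F(y) = \frac{3 y^{2} \cos{\left(y \right)}}{4} - \frac{3 y \sin{\left(y \right)}}{2} + 3 y \cos{\left(y \right)} - 3 \sin{\left(y \right)} - \frac{3 \cos{\left(y \right)}}{2} is an antiderivative of f.
Check: d/dy[\frac{3 y^{2} \cos{\left(y \right)}}{4} - \frac{3 y \sin{\left(y \right)}}{2} + 3 y \cos{\left(y \right)} - 3 \sin{\left(y \right)} - \frac{3 \cos{\left(y \right)}}{2}] = - \frac{3 y^{2} \sin{\left(y \right)}}{4} - 3 y \sin{\left(y \right)}, which equals f(y).
F(1/2) = - \frac{15 \sin{\left(\frac{1}{2} \right)}}{4} + \frac{3 \cos{\left(\frac{1}{2} \right)}}{16}; F(0) = - \frac{3}{2}.
Integral = F(1/2) - F(0) = - \frac{15 \sin{\left(\frac{1}{2} \right)}}{4} + \frac{3 \cos{\left(\frac{1}{2} \right)}}{16} + \frac{3}{2}.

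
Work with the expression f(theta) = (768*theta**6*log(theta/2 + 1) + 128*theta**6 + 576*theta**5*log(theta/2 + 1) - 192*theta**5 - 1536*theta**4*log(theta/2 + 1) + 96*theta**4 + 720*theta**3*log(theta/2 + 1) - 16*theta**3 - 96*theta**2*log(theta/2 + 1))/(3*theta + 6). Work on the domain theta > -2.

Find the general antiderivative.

Recognize the product-rule pattern: f = u'v + uv' with u = 2*(4*theta**2 - 2*theta)**3/3, v = log(theta/2 + 1), so integration by parts undoes it.
Check: d/dtheta[128*theta**6*log(theta/2 + 1)/3 - 64*theta**5*log(theta/2 + 1) + 32*theta**4*log(theta/2 + 1) - 16*theta**3*log(theta/2 + 1)/3] = (768*theta**6*log(theta/2 + 1) + 128*theta**6 + 576*theta**5*log(theta/2 + 1) - 192*theta**5 - 1536*theta**4*log(theta/2 + 1) + 96*theta**4 + 720*theta**3*log(theta/2 + 1) - 16*theta**3 - 96*theta**2*log(theta/2 + 1))/(3*theta + 6) = f(theta).

F(theta) = 128*theta**6*log(theta/2 + 1)/3 - 64*theta**5*log(theta/2 + 1) + 32*theta**4*log(theta/2 + 1) - 16*theta**3*log(theta/2 + 1)/3 + C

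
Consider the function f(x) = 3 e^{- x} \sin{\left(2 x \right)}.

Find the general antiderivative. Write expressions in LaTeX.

F(x) = - \frac{3 e^{- x} \sin{\left(2 x \right)}}{5} - \frac{6 e^{- x} \cos{\left(2 x \right)}}{5} + C

Differentiate the proposed F(x) back; it has to land on f(x) exactly.
Check: d/dx[- \frac{3 e^{- x} \sin{\left(2 x \right)}}{5} - \frac{6 e^{- x} \cos{\left(2 x \right)}}{5}] = 3 e^{- x} \sin{\left(2 x \right)} = f(x).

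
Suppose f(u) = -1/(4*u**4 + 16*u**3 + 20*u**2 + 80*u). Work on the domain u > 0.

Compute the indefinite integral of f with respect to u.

F(u) = -log(u)/80 + log(u + 4)/336 + log(u**2 + 5)/210 + sqrt(5)*atan(sqrt(5)*u/5)/420 + C

The denominator factors as 4*u*(u + 4)*(u**2 + 5); partial fractions split f into directly integrable pieces: (4*u + 5)/(420*(u**2 + 5)) + 1/(336*(u + 4)) - 1/(80*u).
Check: d/du[-log(u)/80 + log(u + 4)/336 + log(u**2 + 5)/210 + sqrt(5)*atan(sqrt(5)*u/5)/420] = -1/(4*u**4 + 16*u**3 + 20*u**2 + 80*u) = f(u).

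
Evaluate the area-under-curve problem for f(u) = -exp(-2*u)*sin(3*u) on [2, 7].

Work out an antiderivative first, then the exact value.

Differentiate the proposed F(u) back; it has to land on f(u) exactly.
F(u) = (2*sin(3*u) + 3*cos(3*u))*exp(-2*u)/13 is an antiderivative of f.
Check: d/du[(2*sin(3*u) + 3*cos(3*u))*exp(-2*u)/13] = -exp(-2*u)*sin(3*u) = f(u).
F(7) = 3*exp(-14)*cos(21)/13 + 2*exp(-14)*sin(21)/13; F(2) = 2*exp(-4)*sin(6)/13 + 3*exp(-4)*cos(6)/13.
Integral = F(7) - F(2) = -3*exp(-4)*cos(6)/13 + 3*exp(-14)*cos(21)/13 + 2*exp(-14)*sin(21)/13 - 2*exp(-4)*sin(6)/13.

Antiderivative: F(u) = (2*sin(3*u) + 3*cos(3*u))*exp(-2*u)/13; value = -3*exp(-4)*cos(6)/13 + 3*exp(-14)*cos(21)/13 + 2*exp(-14)*sin(21)/13 - 2*exp(-4)*sin(6)/13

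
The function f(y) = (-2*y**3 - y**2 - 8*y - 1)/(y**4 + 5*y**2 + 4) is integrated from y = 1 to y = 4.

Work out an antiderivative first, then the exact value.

Antiderivative: F(y) = -log(y**2 + 1) - atan(y/2)/2; value = -log(17) - atan(2)/2 + atan(1/2)/2 + log(2)

Check any antiderivative F(y) by computing F'(y) and comparing it with f(y).
F(y) = -log(y**2 + 1) - atan(y/2)/2 is an antiderivative of f.
Check: d/dy[-log(y**2 + 1) - atan(y/2)/2] = (-2*y**3 - y**2 - 8*y - 1)/(y**4 + 5*y**2 + 4) = f(y).
F(4) = -log(17) - atan(2)/2; F(1) = -log(2) - atan(1/2)/2.
Integral = F(4) - F(1) = -log(17) - atan(2)/2 + atan(1/2)/2 + log(2).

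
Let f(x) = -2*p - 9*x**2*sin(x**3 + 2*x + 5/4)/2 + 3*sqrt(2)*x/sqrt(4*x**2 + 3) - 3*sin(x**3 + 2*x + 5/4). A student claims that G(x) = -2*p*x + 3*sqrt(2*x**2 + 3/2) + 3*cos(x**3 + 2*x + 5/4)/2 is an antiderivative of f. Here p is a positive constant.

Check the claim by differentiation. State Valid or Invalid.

Invalid: d/dx[G] - f = 3*sqrt(2)*x/sqrt(4*x**2 + 3), which is not 0.

d/dx[G] = (-4*p*sqrt(4*x**2 + 3) - 9*x**2*sqrt(4*x**2 + 3)*sin(x**3 + 2*x + 5/4) + 12*sqrt(2)*x - 6*sqrt(4*x**2 + 3)*sin(x**3 + 2*x + 5/4))/(2*sqrt(4*x**2 + 3))
d/dx[G] - f(x) = 3*sqrt(2)*x/sqrt(4*x**2 + 3) != 0.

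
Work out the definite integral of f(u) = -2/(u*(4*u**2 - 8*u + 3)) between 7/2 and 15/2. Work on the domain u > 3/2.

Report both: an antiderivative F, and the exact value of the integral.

Antiderivative: F(u) = (-2*log(u) - log(u - 3/2) + 3*log(u - 1/2))/3; value = -2*log(15/2)/3 - log(3) - log(6)/3 + log(2)/3 + 2*log(7/2)/3 + log(7)

The denominator factors as u*(2*u - 3)*(2*u - 1); partial fractions split f into directly integrable pieces: 2/(2*u - 1) - 2/(3*(2*u - 3)) - 2/(3*u).
F(u) = (-2*log(u) - log(u - 3/2) + 3*log(u - 1/2))/3 is an antiderivative of f.
Check: d/du[(-2*log(u) - log(u - 3/2) + 3*log(u - 1/2))/3] = -2/(4*u**3 - 8*u**2 + 3*u), which equals f(u).
F(15/2) = -2*log(15/2)/3 - log(6)/3 + log(7); F(7/2) = -2*log(7/2)/3 - log(2)/3 + log(3).
Integral = F(15/2) - F(7/2) = -2*log(15/2)/3 - log(3) - log(6)/3 + log(2)/3 + 2*log(7/2)/3 + log(7).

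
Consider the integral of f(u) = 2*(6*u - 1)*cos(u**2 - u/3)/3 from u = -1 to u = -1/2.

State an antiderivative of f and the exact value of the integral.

The substitution w = u**2 - u/3 works: f is exactly (dF/dw)*(dw/du) for that inner function.
F(u) = 2*sin(u**2 - u/3) is an antiderivative of f.
Check: d/du[2*sin(u**2 - u/3)] = 4*u*cos(u**2 - u/3) - 2*cos(u**2 - u/3)/3, which equals f(u).
F(-1/2) = 2*sin(5/12); F(-1) = 2*sin(4/3).
Integral = F(-1/2) - F(-1) = -2*sin(4/3) + 2*sin(5/12).

Antiderivative: F(u) = 2*sin(u**2 - u/3); value = -2*sin(4/3) + 2*sin(5/12)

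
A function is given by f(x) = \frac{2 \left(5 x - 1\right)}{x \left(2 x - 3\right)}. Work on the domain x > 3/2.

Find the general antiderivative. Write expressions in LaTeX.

Factor the denominator (x \left(2 x - 3\right)) and decompose: f = \frac{26}{3 \left(2 x - 3\right)} + \frac{2}{3 x}; each piece integrates to a log, atan, or power term.
Check: d/dx[\frac{2 \log{\left(x \right)}}{3} + \frac{13 \log{\left(x - \frac{3}{2} \right)}}{3}] = \frac{10 x - 2}{2 x^{2} - 3 x}, which equals f(x).

F(x) = \frac{2 \log{\left(x \right)}}{3} + \frac{13 \log{\left(x - \frac{3}{2} \right)}}{3} + C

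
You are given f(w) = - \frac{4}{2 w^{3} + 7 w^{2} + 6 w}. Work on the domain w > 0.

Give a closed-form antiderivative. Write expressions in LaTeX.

The denominator factors as w \left(w + 2\right) \left(2 w + 3\right); partial fractions split f into directly integrable pieces: \frac{16}{3 \left(2 w + 3\right)} - \frac{2}{w + 2} - \frac{2}{3 w}.
Check: d/dw[- \frac{2 \log{\left(w \right)}}{3} + \frac{8 \log{\left(w + \frac{3}{2} \right)}}{3} - 2 \log{\left(w + 2 \right)}] = - \frac{4}{2 w^{3} + 7 w^{2} + 6 w} = f(w).

An antiderivative is F(w) = - \frac{2 \log{\left(w \right)}}{3} + \frac{8 \log{\left(w + \frac{3}{2} \right)}}{3} - 2 \log{\left(w + 2 \right)}.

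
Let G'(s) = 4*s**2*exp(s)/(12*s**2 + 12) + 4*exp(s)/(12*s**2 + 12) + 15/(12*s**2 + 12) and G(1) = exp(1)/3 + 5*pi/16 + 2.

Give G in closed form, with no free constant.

G(s) = exp(s)/3 + 5*atan(s)/4 + 2

The integrand splits into summands that can be handled one at a time.
A general antiderivative is exp(s)/3 + 5*atan(s)/4 + C.
The condition gives C = exp(1)/3 + 5*pi/16 + 2 - (exp(1)/3 + 5*pi/16) = 2.
So G(s) = exp(s)/3 + 5*atan(s)/4 + 2.
Check: d/ds[exp(s)/3 + 5*atan(s)/4 + 2] = (4*s**2*exp(s) + 4*exp(s) + 15)/(12*s**2 + 12), which equals G'(s).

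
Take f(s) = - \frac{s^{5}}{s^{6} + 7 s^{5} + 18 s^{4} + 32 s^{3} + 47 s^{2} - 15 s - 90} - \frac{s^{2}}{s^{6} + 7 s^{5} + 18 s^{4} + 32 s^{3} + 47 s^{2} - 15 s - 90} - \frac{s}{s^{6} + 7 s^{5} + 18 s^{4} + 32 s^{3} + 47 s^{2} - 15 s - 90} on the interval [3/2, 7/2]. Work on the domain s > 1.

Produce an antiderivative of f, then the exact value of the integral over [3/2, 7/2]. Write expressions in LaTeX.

Factor the denominator (\left(s - 1\right) \left(s + 2\right) \left(s + 3\right)^{2} \left(s^{2} + 5\right)) and decompose: f = \frac{283 s + 775}{1764 \left(s^{2} + 5\right)} - \frac{61}{1568 \left(s + 3\right)} + \frac{237}{56 \left(s + 3\right)^{2}} - \frac{10}{9 \left(s + 2\right)} - \frac{1}{96 \left(s - 1\right)}; each piece integrates to a log, atan, or power term.
F(s) = - \frac{\log{\left(s - 1 \right)}}{96} - \frac{10 \log{\left(s + 2 \right)}}{9} - \frac{61 \log{\left(s + 3 \right)}}{1568} + \frac{283 \log{\left(s^{2} + 5 \right)}}{3528} + \frac{155 \sqrt{5} \operatorname{atan}{\left(\frac{\sqrt{5} s}{5} \right)}}{1764} - \frac{237}{56 s + 168} is an antiderivative of f.
Check: d/ds[- \frac{\log{\left(s - 1 \right)}}{96} - \frac{10 \log{\left(s + 2 \right)}}{9} - \frac{61 \log{\left(s + 3 \right)}}{1568} + \frac{283 \log{\left(s^{2} + 5 \right)}}{3528} + \frac{155 \sqrt{5} \operatorname{atan}{\left(\frac{\sqrt{5} s}{5} \right)}}{1764} - \frac{237}{56 s + 168}] = \frac{- s^{5} - s^{2} - s}{s^{6} + 7 s^{5} + 18 s^{4} + 32 s^{3} + 47 s^{2} - 15 s - 90}, which equals f(s).
F(7/2) = - \frac{10 \log{\left(\frac{11}{2} \right)}}{9} - \frac{237}{364} - \frac{61 \log{\left(\frac{13}{2} \right)}}{1568} - \frac{\log{\left(\frac{5}{2} \right)}}{96} + \frac{155 \sqrt{5} \operatorname{atan}{\left(\frac{7 \sqrt{5}}{10} \right)}}{1764} + \frac{283 \log{\left(\frac{69}{4} \right)}}{3528}; F(3/2) = - \frac{10 \log{\left(\frac{7}{2} \right)}}{9} - \frac{79}{84} - \frac{61 \log{\left(\frac{9}{2} \right)}}{1568} + \frac{\log{\left(2 \right)}}{96} + \frac{155 \sqrt{5} \operatorname{atan}{\left(\frac{3 \sqrt{5}}{10} \right)}}{1764} + \frac{283 \log{\left(\frac{29}{4} \right)}}{3528}.
Integral = F(7/2) - F(3/2) = - \frac{10 \log{\left(\frac{11}{2} \right)}}{9} - \frac{283 \log{\left(\frac{29}{4} \right)}}{3528} - \frac{155 \sqrt{5} \operatorname{atan}{\left(\frac{3 \sqrt{5}}{10} \right)}}{1764} - \frac{61 \log{\left(\frac{13}{2} \right)}}{1568} - \frac{\log{\left(\frac{5}{2} \right)}}{96} - \frac{\log{\left(2 \right)}}{96} + \frac{61 \log{\left(\frac{9}{2} \right)}}{1568} + \frac{155 \sqrt{5} \operatorname{atan}{\left(\frac{7 \sqrt{5}}{10} \right)}}{1764} + \frac{283 \log{\left(\frac{69}{4} \right)}}{3528} + \frac{79}{273} + \frac{10 \log{\left(\frac{7}{2} \right)}}{9}.

Antiderivative: F(s) = - \frac{\log{\left(s - 1 \right)}}{96} - \frac{10 \log{\left(s + 2 \right)}}{9} - \frac{61 \log{\left(s + 3 \right)}}{1568} + \frac{283 \log{\left(s^{2} + 5 \right)}}{3528} + \frac{155 \sqrt{5} \operatorname{atan}{\left(\frac{\sqrt{5} s}{5} \right)}}{1764} - \frac{237}{56 s + 168}; value = - \frac{10 \log{\left(\frac{11}{2} \right)}}{9} - \frac{283 \log{\left(\frac{29}{4} \right)}}{3528} - \frac{155 \sqrt{5} \operatorname{atan}{\left(\frac{3 \sqrt{5}}{10} \right)}}{1764} - \frac{61 \log{\left(\frac{13}{2} \right)}}{1568} - \frac{\log{\left(\frac{5}{2} \right)}}{96} - \frac{\log{\left(2 \right)}}{96} + \frac{61 \log{\left(\frac{9}{2} \right)}}{1568} + \frac{155 \sqrt{5} \operatorname{atan}{\left(\frac{7 \sqrt{5}}{10} \right)}}{1764} + \frac{283 \log{\left(\frac{69}{4} \right)}}{3528} + \frac{79}{273} + \frac{10 \log{\left(\frac{7}{2} \right)}}{9}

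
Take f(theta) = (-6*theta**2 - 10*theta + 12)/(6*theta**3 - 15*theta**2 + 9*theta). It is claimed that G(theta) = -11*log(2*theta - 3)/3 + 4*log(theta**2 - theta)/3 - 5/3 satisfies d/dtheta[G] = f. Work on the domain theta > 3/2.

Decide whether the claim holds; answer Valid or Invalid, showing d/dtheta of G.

d/dtheta[G] = (-6*theta**2 - 10*theta + 12)/(6*theta**3 - 15*theta**2 + 9*theta)
This equals f(theta) exactly, so the claim holds.

Valid - the claim checks out under differentiation.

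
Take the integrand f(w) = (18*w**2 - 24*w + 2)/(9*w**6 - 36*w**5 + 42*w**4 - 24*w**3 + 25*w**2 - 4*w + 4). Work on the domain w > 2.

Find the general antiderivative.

f has the shape u'v + uv' for u = -2/(3*(w - 2)) and v = 1/(w**2 + 1/3) — it is the derivative of the product u*v.
Check: d/dw[-2/(3*w**3 - 6*w**2 + w - 2)] = (18*w**2 - 24*w + 2)/(9*w**6 - 36*w**5 + 42*w**4 - 24*w**3 + 25*w**2 - 4*w + 4) = f(w).

F(w) = -2/(3*w**3 - 6*w**2 + w - 2) + C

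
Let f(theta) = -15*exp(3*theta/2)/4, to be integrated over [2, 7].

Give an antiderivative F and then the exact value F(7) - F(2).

Antiderivative: F(theta) = -5*exp(3*theta/2)/2; value = -5*exp(21/2)/2 + 5*exp(3)/2

Since d/dtheta undoes antidifferentiation here, F'(theta) = f(theta) is required of F(theta).
F(theta) = -5*exp(3*theta/2)/2 is an antiderivative of f.
Check: d/dtheta[-5*exp(3*theta/2)/2] = -15*exp(3*theta/2)/4 = f(theta).
F(7) = -5*exp(21/2)/2; F(2) = -5*exp(3)/2.
Integral = F(7) - F(2) = -5*exp(21/2)/2 + 5*exp(3)/2.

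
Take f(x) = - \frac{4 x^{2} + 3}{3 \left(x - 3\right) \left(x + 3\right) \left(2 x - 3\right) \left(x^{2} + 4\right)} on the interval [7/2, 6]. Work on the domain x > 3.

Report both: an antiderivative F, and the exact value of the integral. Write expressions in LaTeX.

The denominator factors as 3 \left(x - 3\right) \left(x + 3\right) \left(2 x - 3\right) \left(x^{2} + 4\right); partial fractions split f into directly integrable pieces: \frac{2 x + 3}{75 \left(x^{2} + 4\right)} + \frac{64}{675 \left(2 x - 3\right)} - \frac{1}{54 \left(x + 3\right)} - \frac{1}{18 \left(x - 3\right)}.
F(x) = - \frac{\log{\left(x - 3 \right)}}{18} + \frac{32 \log{\left(x - \frac{3}{2} \right)}}{675} - \frac{\log{\left(x + 3 \right)}}{54} + \frac{\log{\left(x^{2} + 4 \right)}}{75} + \frac{\operatorname{atan}{\left(\frac{x}{2} \right)}}{50} is an antiderivative of f.
Check: d/dx[- \frac{\log{\left(x - 3 \right)}}{18} + \frac{32 \log{\left(x - \frac{3}{2} \right)}}{675} - \frac{\log{\left(x + 3 \right)}}{54} + \frac{\log{\left(x^{2} + 4 \right)}}{75} + \frac{\operatorname{atan}{\left(\frac{x}{2} \right)}}{50}] = \frac{- 4 x^{2} - 3}{6 x^{5} - 9 x^{4} - 30 x^{3} + 45 x^{2} - 216 x + 324}, which equals f(x).
F(6) = - \frac{\log{\left(3 \right)}}{18} - \frac{\log{\left(9 \right)}}{54} + \frac{\operatorname{atan}{\left(3 \right)}}{50} + \frac{\log{\left(40 \right)}}{75} + \frac{32 \log{\left(\frac{9}{2} \right)}}{675}; F(7/2) = - \frac{\log{\left(\frac{13}{2} \right)}}{54} + \frac{\operatorname{atan}{\left(\frac{7}{4} \right)}}{50} + \frac{\log{\left(\frac{65}{4} \right)}}{75} + \frac{139 \log{\left(2 \right)}}{1350}.
Integral = F(6) - F(7/2) = - \frac{139 \log{\left(2 \right)}}{1350} - \frac{\log{\left(3 \right)}}{18} - \frac{\log{\left(9 \right)}}{54} - \frac{\log{\left(\frac{65}{4} \right)}}{75} - \frac{\operatorname{atan}{\left(\frac{7}{4} \right)}}{50} + \frac{\operatorname{atan}{\left(3 \right)}}{50} + \frac{\log{\left(\frac{13}{2} \right)}}{54} + \frac{\log{\left(40 \right)}}{75} + \frac{32 \log{\left(\frac{9}{2} \right)}}{675}.

Antiderivative: F(x) = - \frac{\log{\left(x - 3 \right)}}{18} + \frac{32 \log{\left(x - \frac{3}{2} \right)}}{675} - \frac{\log{\left(x + 3 \right)}}{54} + \frac{\log{\left(x^{2} + 4 \right)}}{75} + \frac{\operatorname{atan}{\left(\frac{x}{2} \right)}}{50}; value = - \frac{139 \log{\left(2 \right)}}{1350} - \frac{\log{\left(3 \right)}}{18} - \frac{\log{\left(9 \right)}}{54} - \frac{\log{\left(\frac{65}{4} \right)}}{75} - \frac{\operatorname{atan}{\left(\frac{7}{4} \right)}}{50} + \frac{\operatorname{atan}{\left(3 \right)}}{50} + \frac{\log{\left(\frac{13}{2} \right)}}{54} + \frac{\log{\left(40 \right)}}{75} + \frac{32 \log{\left(\frac{9}{2} \right)}}{675}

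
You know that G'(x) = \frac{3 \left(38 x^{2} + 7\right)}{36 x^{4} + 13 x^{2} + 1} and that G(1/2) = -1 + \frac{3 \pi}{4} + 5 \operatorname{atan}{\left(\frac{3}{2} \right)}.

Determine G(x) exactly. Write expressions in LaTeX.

The proposed G(x) is checked by its d/dx: the result must match the given G'(x).
A general antiderivative is 3 \operatorname{atan}{\left(2 x \right)} + 5 \operatorname{atan}{\left(3 x \right)} + C.
The condition gives C = -1 + \frac{3 \pi}{4} + 5 \operatorname{atan}{\left(\frac{3}{2} \right)} - (\frac{3 \pi}{4} + 5 \operatorname{atan}{\left(\frac{3}{2} \right)}) = -1.
So G(x) = 3 \operatorname{atan}{\left(2 x \right)} + 5 \operatorname{atan}{\left(3 x \right)} - 1.
Check: d/dx[3 \operatorname{atan}{\left(2 x \right)} + 5 \operatorname{atan}{\left(3 x \right)} - 1] = \frac{114 x^{2} + 21}{36 x^{4} + 13 x^{2} + 1}, which equals G'(x).

G(x) = 3 \operatorname{atan}{\left(2 x \right)} + 5 \operatorname{atan}{\left(3 x \right)} - 1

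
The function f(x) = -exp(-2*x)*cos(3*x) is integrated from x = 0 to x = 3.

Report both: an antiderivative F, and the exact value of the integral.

Antiderivative: F(x) = (-3*sin(3*x) + 2*cos(3*x))*exp(-2*x)/13; value = -2/13 + 2*exp(-6)*cos(9)/13 - 3*exp(-6)*sin(9)/13

Any candidate F(x) must reproduce f(x) exactly when differentiated.
F(x) = (-3*sin(3*x) + 2*cos(3*x))*exp(-2*x)/13 is an antiderivative of f.
Check: d/dx[(-3*sin(3*x) + 2*cos(3*x))*exp(-2*x)/13] = -exp(-2*x)*cos(3*x) = f(x).
F(3) = 2*exp(-6)*cos(9)/13 - 3*exp(-6)*sin(9)/13; F(0) = 2/13.
Integral = F(3) - F(0) = -2/13 + 2*exp(-6)*cos(9)/13 - 3*exp(-6)*sin(9)/13.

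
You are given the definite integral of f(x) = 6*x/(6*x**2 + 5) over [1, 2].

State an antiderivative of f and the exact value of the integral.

Antiderivative: F(x) = log(2*x**2 + 5/3)/2; value = -log(11/3)/2 + log(29/3)/2

f matches the chain-rule pattern g'(h)*h' with inner function h(x) = 2*x**2 + 5/3; substituting u = h(x) collapses the integral.
F(x) = log(2*x**2 + 5/3)/2 is an antiderivative of f.
Check: d/dx[log(2*x**2 + 5/3)/2] = 6*x/(6*x**2 + 5) = f(x).
F(2) = log(29/3)/2; F(1) = log(11/3)/2.
Integral = F(2) - F(1) = -log(11/3)/2 + log(29/3)/2.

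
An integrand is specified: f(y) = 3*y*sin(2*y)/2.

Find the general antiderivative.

F(y) = 3*(-2*y*cos(2*y) + sin(2*y))/8 + C

Whatever form F(y) takes, F'(y) = f(y) is non-negotiable.
Check: d/dy[3*(-2*y*cos(2*y) + sin(2*y))/8] = 3*y*sin(2*y)/2 = f(y).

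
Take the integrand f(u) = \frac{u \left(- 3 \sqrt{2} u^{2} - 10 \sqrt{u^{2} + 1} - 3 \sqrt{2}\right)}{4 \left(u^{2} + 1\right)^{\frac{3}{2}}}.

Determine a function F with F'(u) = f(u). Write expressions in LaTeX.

An antiderivative is F(u) = - \frac{3 \sqrt{2} \sqrt{u^{2} + 1}}{4} - \frac{5 \log{\left(u^{2} + 1 \right)}}{4}.

A candidate is checked by its d/du: the result must match f(u).
Check: d/du[- \frac{3 \sqrt{2} \sqrt{u^{2} + 1}}{4} - \frac{5 \log{\left(u^{2} + 1 \right)}}{4}] = \frac{- 3 \sqrt{2} u^{3} - 10 u \sqrt{u^{2} + 1} - 3 \sqrt{2} u}{4 u^{2} \sqrt{u^{2} + 1} + 4 \sqrt{u^{2} + 1}}, which equals f(u).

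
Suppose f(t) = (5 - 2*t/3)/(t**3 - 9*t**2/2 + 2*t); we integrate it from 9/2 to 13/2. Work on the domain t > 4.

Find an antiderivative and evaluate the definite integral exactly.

The denominator factors as 3*t*(t - 4)*(2*t - 1); partial fractions split f into directly integrable pieces: -16/(3*(2*t - 1)) + 1/(6*(t - 4)) + 5/(2*t).
F(t) = 5*log(t)/2 + log(t - 4)/6 - 8*log(t - 1/2)/3 is an antiderivative of f.
Check: d/dt[5*log(t)/2 + log(t - 4)/6 - 8*log(t - 1/2)/3] = (30 - 4*t)/(6*t**3 - 27*t**2 + 12*t), which equals f(t).
F(13/2) = -8*log(6)/3 + log(5/2)/6 + 5*log(13/2)/2; F(9/2) = -8*log(4)/3 - log(2)/6 + 5*log(9/2)/2.
Integral = F(13/2) - F(9/2) = -8*log(6)/3 - 5*log(9/2)/2 + log(2)/6 + log(5/2)/6 + 8*log(4)/3 + 5*log(13/2)/2.

Antiderivative: F(t) = 5*log(t)/2 + log(t - 4)/6 - 8*log(t - 1/2)/3; value = -8*log(6)/3 - 5*log(9/2)/2 + log(2)/6 + log(5/2)/6 + 8*log(4)/3 + 5*log(13/2)/2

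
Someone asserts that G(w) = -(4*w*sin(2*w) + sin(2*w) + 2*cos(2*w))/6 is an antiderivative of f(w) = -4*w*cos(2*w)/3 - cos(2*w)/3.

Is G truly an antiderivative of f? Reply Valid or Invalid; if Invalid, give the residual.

d/dw[G] = -4*w*cos(2*w)/3 - cos(2*w)/3
This equals f(w) exactly, so the claim holds.

Valid - the claim checks out under differentiation.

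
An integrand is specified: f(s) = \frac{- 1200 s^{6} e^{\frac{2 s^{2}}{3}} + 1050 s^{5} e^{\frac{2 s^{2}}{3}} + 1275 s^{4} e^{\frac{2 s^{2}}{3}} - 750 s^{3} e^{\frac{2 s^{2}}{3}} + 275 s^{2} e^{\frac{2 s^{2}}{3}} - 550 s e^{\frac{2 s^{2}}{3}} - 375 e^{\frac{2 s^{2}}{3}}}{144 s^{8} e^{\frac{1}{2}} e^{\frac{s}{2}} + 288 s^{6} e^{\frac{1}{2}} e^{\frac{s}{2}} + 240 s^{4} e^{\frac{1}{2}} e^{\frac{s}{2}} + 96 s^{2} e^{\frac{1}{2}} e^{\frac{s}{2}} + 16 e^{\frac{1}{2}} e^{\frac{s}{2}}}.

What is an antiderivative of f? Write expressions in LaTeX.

Whatever form F(s) takes, F'(s) = f(s) is non-negotiable.
Check: d/ds[\frac{75 - 150 s}{24 s^{4} e^{\frac{1}{2}} e^{\frac{s}{2}} e^{- \frac{2 s^{2}}{3}} + 24 s^{2} e^{\frac{1}{2}} e^{\frac{s}{2}} e^{- \frac{2 s^{2}}{3}} + 8 e^{\frac{1}{2}} e^{\frac{s}{2}} e^{- \frac{2 s^{2}}{3}}}] = \frac{- 1200 s^{6} e^{\frac{2 s^{2}}{3}} + 1050 s^{5} e^{\frac{2 s^{2}}{3}} + 1275 s^{4} e^{\frac{2 s^{2}}{3}} - 750 s^{3} e^{\frac{2 s^{2}}{3}} + 275 s^{2} e^{\frac{2 s^{2}}{3}} - 550 s e^{\frac{2 s^{2}}{3}} - 375 e^{\frac{2 s^{2}}{3}}}{144 s^{8} e^{\frac{1}{2}} e^{\frac{s}{2}} + 288 s^{6} e^{\frac{1}{2}} e^{\frac{s}{2}} + 240 s^{4} e^{\frac{1}{2}} e^{\frac{s}{2}} + 96 s^{2} e^{\frac{1}{2}} e^{\frac{s}{2}} + 16 e^{\frac{1}{2}} e^{\frac{s}{2}}} = f(s).

An antiderivative is F(s) = \frac{75 - 150 s}{24 s^{4} e^{\frac{1}{2}} e^{\frac{s}{2}} e^{- \frac{2 s^{2}}{3}} + 24 s^{2} e^{\frac{1}{2}} e^{\frac{s}{2}} e^{- \frac{2 s^{2}}{3}} + 8 e^{\frac{1}{2}} e^{\frac{s}{2}} e^{- \frac{2 s^{2}}{3}}}.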